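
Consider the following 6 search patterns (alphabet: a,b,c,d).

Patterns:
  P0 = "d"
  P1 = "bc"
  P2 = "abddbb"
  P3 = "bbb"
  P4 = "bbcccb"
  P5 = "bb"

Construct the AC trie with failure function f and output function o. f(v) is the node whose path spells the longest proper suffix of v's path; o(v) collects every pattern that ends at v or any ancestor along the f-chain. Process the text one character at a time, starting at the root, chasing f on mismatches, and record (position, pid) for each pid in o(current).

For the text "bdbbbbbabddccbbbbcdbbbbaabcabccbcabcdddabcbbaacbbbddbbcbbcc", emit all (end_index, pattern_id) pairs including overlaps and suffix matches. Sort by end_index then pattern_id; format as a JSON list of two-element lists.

Build:
Trie (insert patterns):
  n0 'ε': a→4 b→2 d→1
  n1 'd': ·  ←P0
  n2 'b': b→10 c→3
  n3 'bc': ·  ←P1
  n4 'a': b→5
  n5 'ab': d→6
  n6 'abd': d→7
  n7 'abdd': b→8
  n8 'abddb': b→9
  n9 'abddbb': ·  ←P2
  n10 'bb': b→11 c→12  ←P5
  n11 'bbb': ·  ←P3
  n12 'bbc': c→13
  n13 'bbcc': c→14
  n14 'bbccc': b→15
  n15 'bbcccb': ·  ←P4

BFS fail/out derivation:
  n1('d'): parent n0 fail=0; on 'd' 0 → fail=0;  out {0}∪∅={0}
  n2('b'): parent n0 fail=0; on 'b' 0 → fail=0;  out ∅∪∅=∅
  n4('a'): parent n0 fail=0; on 'a' 0 → fail=0;  out ∅∪∅=∅
  n3('bc'): parent n2 fail=0; on 'c' 0 → fail=0;  out {1}∪∅={1}
  n5('ab'): parent n4 fail=0; on 'b' 0 → fail=2;  out ∅∪∅=∅
  n10('bb'): parent n2 fail=0; on 'b' 0 → fail=2;  out {5}∪∅={5}
  n6('abd'): parent n5 fail=2; on 'd' 2→0 → fail=1;  out ∅∪{0}={0}
  n11('bbb'): parent n10 fail=2; on 'b' 2 → fail=10;  out {3}∪{5}={3,5}
  n12('bbc'): parent n10 fail=2; on 'c' 2 → fail=3;  out ∅∪{1}={1}
  n7('abdd'): parent n6 fail=1; on 'd' 1→0 → fail=1;  out ∅∪{0}={0}
  n13('bbcc'): parent n12 fail=3; on 'c' 3→0 → fail=0;  out ∅∪∅=∅
  n8('abddb'): parent n7 fail=1; on 'b' 1→0 → fail=2;  out ∅∪∅=∅
  n14('bbccc'): parent n13 fail=0; on 'c' 0 → fail=0;  out ∅∪∅=∅
  n9('abddbb'): parent n8 fail=2; on 'b' 2 → fail=10;  out {2}∪{5}={2,5}
  n15('bbcccb'): parent n14 fail=0; on 'b' 0 → fail=2;  out {4}∪∅={4}

Text stream:
[0] read 'b'  n0⇒n2
[1] read 'd'  n2⇒n1 (via fail)  emit P0@[1:1]
[2] read 'b'  n1⇒n2 (via fail)
[3] read 'b'  n2⇒n10  emit P5@[2:3]
[4] read 'b'  n10⇒n11  emit P3@[2:4],P5@[3:4]
[5] read 'b'  n11⇒n11 (via fail)  emit P3@[3:5],P5@[4:5]
[6] read 'b'  n11⇒n11 (via fail)  emit P3@[4:6],P5@[5:6]
[7] read 'a'  n11⇒n4 (via fail)
[8] read 'b'  n4⇒n5
[9] read 'd'  n5⇒n6  emit P0@[9:9]
[10] read 'd'  n6⇒n7  emit P0@[10:10]
[11] read 'c'  n7⇒n0 (via fail)
[12] read 'c'  n0⇒n0
[13] read 'b'  n0⇒n2
[14] read 'b'  n2⇒n10  emit P5@[13:14]
[15] read 'b'  n10⇒n11  emit P3@[13:15],P5@[14:15]
[16] read 'b'  n11⇒n11 (via fail)  emit P3@[14:16],P5@[15:16]
[17] read 'c'  n11⇒n12 (via fail)  emit P1@[16:17]
[18] read 'd'  n12⇒n1 (via fail)  emit P0@[18:18]
[19] read 'b'  n1⇒n2 (via fail)
[20] read 'b'  n2⇒n10  emit P5@[19:20]
[21] read 'b'  n10⇒n11  emit P3@[19:21],P5@[20:21]
[22] read 'b'  n11⇒n11 (via fail)  emit P3@[20:22],P5@[21:22]
[23] read 'a'  n11⇒n4 (via fail)
[24] read 'a'  n4⇒n4 (via fail)
[25] read 'b'  n4⇒n5
[26] read 'c'  n5⇒n3 (via fail)  emit P1@[25:26]
[27] read 'a'  n3⇒n4 (via fail)
[28] read 'b'  n4⇒n5
[29] read 'c'  n5⇒n3 (via fail)  emit P1@[28:29]
[30] read 'c'  n3⇒n0 (via fail)
[31] read 'b'  n0⇒n2
[32] read 'c'  n2⇒n3  emit P1@[31:32]
[33] read 'a'  n3⇒n4 (via fail)
[34] read 'b'  n4⇒n5
[35] read 'c'  n5⇒n3 (via fail)  emit P1@[34:35]
[36] read 'd'  n3⇒n1 (via fail)  emit P0@[36:36]
[37] read 'd'  n1⇒n1 (via fail)  emit P0@[37:37]
[38] read 'd'  n1⇒n1 (via fail)  emit P0@[38:38]
[39] read 'a'  n1⇒n4 (via fail)
[40] read 'b'  n4⇒n5
[41] read 'c'  n5⇒n3 (via fail)  emit P1@[40:41]
[42] read 'b'  n3⇒n2 (via fail)
[43] read 'b'  n2⇒n10  emit P5@[42:43]
[44] read 'a'  n10⇒n4 (via fail)
[45] read 'a'  n4⇒n4 (via fail)
[46] read 'c'  n4⇒n0 (via fail)
[47] read 'b'  n0⇒n2
[48] read 'b'  n2⇒n10  emit P5@[47:48]
[49] read 'b'  n10⇒n11  emit P3@[47:49],P5@[48:49]
[50] read 'd'  n11⇒n1 (via fail)  emit P0@[50:50]
[51] read 'd'  n1⇒n1 (via fail)  emit P0@[51:51]
[52] read 'b'  n1⇒n2 (via fail)
[53] read 'b'  n2⇒n10  emit P5@[52:53]
[54] read 'c'  n10⇒n12  emit P1@[53:54]
[55] read 'b'  n12⇒n2 (via fail)
[56] read 'b'  n2⇒n10  emit P5@[55:56]
[57] read 'c'  n10⇒n12  emit P1@[56:57]
[58] read 'c'  n12⇒n13

Result: [[1,0],[3,5],[4,3],[4,5],[5,3],[5,5],[6,3],[6,5],[9,0],[10,0],[14,5],[15,3],[15,5],[16,3],[16,5],[17,1],[18,0],[20,5],[21,3],[21,5],[22,3],[22,5],[26,1],[29,1],[32,1],[35,1],[36,0],[37,0],[38,0],[41,1],[43,5],[48,5],[49,3],[49,5],[50,0],[51,0],[53,5],[54,1],[56,5],[57,1]]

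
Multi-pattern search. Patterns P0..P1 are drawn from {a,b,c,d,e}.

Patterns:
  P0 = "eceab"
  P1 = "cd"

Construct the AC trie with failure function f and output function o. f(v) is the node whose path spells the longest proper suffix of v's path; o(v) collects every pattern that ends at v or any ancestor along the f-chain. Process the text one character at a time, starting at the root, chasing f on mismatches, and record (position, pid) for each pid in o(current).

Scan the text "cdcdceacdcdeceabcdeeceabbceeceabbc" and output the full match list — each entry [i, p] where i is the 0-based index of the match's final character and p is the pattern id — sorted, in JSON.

Build automaton:
Trie nodes:
  0='ε' goto c→6 e→1
  1='e' goto c→2
  2='ec' goto e→3
  3='ece' goto a→4
  4='ecea' goto b→5
  5='eceab' goto ·  ←P0
  6='c' goto d→7
  7='cd' goto ·  ←P1

BFS fail/out derivation:
  fail(1) 'e': from fail(0)=0 chase 'e': 0 ⇒ 0;  out=∅∪out(0)=∅
  fail(6) 'c': from fail(0)=0 chase 'c': 0 ⇒ 0;  out=∅∪out(0)=∅
  fail(2) 'ec': from fail(1)=0 chase 'c': 0 ⇒ 6;  out=∅∪out(6)=∅
  fail(7) 'cd': from fail(6)=0 chase 'd': 0 ⇒ 0;  out={1}∪out(0)={1}
  fail(3) 'ece': from fail(2)=6 chase 'e': 6→0 ⇒ 1;  out=∅∪out(1)=∅
  fail(4) 'ecea': from fail(3)=1 chase 'a': 1→0 ⇒ 0;  out=∅∪out(0)=∅
  fail(5) 'eceab': from fail(4)=0 chase 'b': 0 ⇒ 0;  out={0}∪out(0)={0}

Scan:
[0] read 'c'  n0⇒n6
[1] read 'd'  n6⇒n7  → match P1@[0:1]
[2] read 'c'  n7⇒n6 (fail-walked)
[3] read 'd'  n6⇒n7  → match P1@[2:3]
[4] read 'c'  n7⇒n6 (fail-walked)
[5] read 'e'  n6⇒n1 (fail-walked)
[6] read 'a'  n1⇒n0 (fail-walked)
[7] read 'c'  n0⇒n6
[8] read 'd'  n6⇒n7  → match P1@[7:8]
[9] read 'c'  n7⇒n6 (fail-walked)
[10] read 'd'  n6⇒n7  → match P1@[9:10]
[11] read 'e'  n7⇒n1 (fail-walked)
[12] read 'c'  n1⇒n2
[13] read 'e'  n2⇒n3
[14] read 'a'  n3⇒n4
[15] read 'b'  n4⇒n5  → match P0@[11:15]
[16] read 'c'  n5⇒n6 (fail-walked)
[17] read 'd'  n6⇒n7  → match P1@[16:17]
[18] read 'e'  n7⇒n1 (fail-walked)
[19] read 'e'  n1⇒n1 (fail-walked)
[20] read 'c'  n1⇒n2
[21] read 'e'  n2⇒n3
[22] read 'a'  n3⇒n4
[23] read 'b'  n4⇒n5  → match P0@[19:23]
[24] read 'b'  n5⇒n0 (fail-walked)
[25] read 'c'  n0⇒n6
[26] read 'e'  n6⇒n1 (fail-walked)
[27] read 'e'  n1⇒n1 (fail-walked)
[28] read 'c'  n1⇒n2
[29] read 'e'  n2⇒n3
[30] read 'a'  n3⇒n4
[31] read 'b'  n4⇒n5  → match P0@[27:31]
[32] read 'b'  n5⇒n0 (fail-walked)
[33] read 'c'  n0⇒n6

Matches: [[1,1],[3,1],[8,1],[10,1],[15,0],[17,1],[23,0],[31,0]]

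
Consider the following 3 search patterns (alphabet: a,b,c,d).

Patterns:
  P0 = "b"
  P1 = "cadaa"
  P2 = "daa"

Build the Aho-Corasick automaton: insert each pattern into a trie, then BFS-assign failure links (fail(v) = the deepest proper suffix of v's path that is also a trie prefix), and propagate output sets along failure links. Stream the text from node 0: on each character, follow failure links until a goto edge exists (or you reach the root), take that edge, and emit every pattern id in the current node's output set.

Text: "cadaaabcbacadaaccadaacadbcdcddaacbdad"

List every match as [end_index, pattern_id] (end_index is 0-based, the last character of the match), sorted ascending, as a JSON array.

Construct AC machine:
Trie nodes:
  n0 'ε': b→1 c→2 d→7
  n1 'b': ·  ←P0
  n2 'c': a→3
  n3 'ca': d→4
  n4 'cad': a→5
  n5 'cada': a→6
  n6 'cadaa': ·  ←P1
  n7 'd': a→8
  n8 'da': a→9
  n9 'daa': ·  ←P2

Failure links (BFS by depth):
  n1('b'): parent n0 fail=0; on 'b' 0 → fail=0;  out {0}∪∅={0}
  n2('c'): parent n0 fail=0; on 'c' 0 → fail=0;  out ∅∪∅=∅
  n7('d'): parent n0 fail=0; on 'd' 0 → fail=0;  out ∅∪∅=∅
  n3('ca'): parent n2 fail=0; on 'a' 0 → fail=0;  out ∅∪∅=∅
  n8('da'): parent n7 fail=0; on 'a' 0 → fail=0;  out ∅∪∅=∅
  n4('cad'): parent n3 fail=0; on 'd' 0 → fail=7;  out ∅∪∅=∅
  n9('daa'): parent n8 fail=0; on 'a' 0 → fail=0;  out {2}∪∅={2}
  n5('cada'): parent n4 fail=7; on 'a' 7 → fail=8;  out ∅∪∅=∅
  n6('cadaa'): parent n5 fail=8; on 'a' 8 → fail=9;  out {1}∪{2}={1,2}

Scan:
i=0 'c': node 0→2
i=1 'a': node 2→3
i=2 'd': node 3→4
i=3 'a': node 4→5
i=4 'a': node 5→6  → match P1@[0:4],P2@[2:4]
i=5 'a': node 6→0 (via fail)
i=6 'b': node 0→1  → match P0@[6:6]
i=7 'c': node 1→2 (via fail)
i=8 'b': node 2→1 (via fail)  → match P0@[8:8]
i=9 'a': node 1→0 (via fail)
i=10 'c': node 0→2
i=11 'a': node 2→3
i=12 'd': node 3→4
i=13 'a': node 4→5
i=14 'a': node 5→6  → match P1@[10:14],P2@[12:14]
i=15 'c': node 6→2 (via fail)
i=16 'c': node 2→2 (via fail)
i=17 'a': node 2→3
i=18 'd': node 3→4
i=19 'a': node 4→5
i=20 'a': node 5→6  → match P1@[16:20],P2@[18:20]
i=21 'c': node 6→2 (via fail)
i=22 'a': node 2→3
i=23 'd': node 3→4
i=24 'b': node 4→1 (via fail)  → match P0@[24:24]
i=25 'c': node 1→2 (via fail)
i=26 'd': node 2→7 (via fail)
i=27 'c': node 7→2 (via fail)
i=28 'd': node 2→7 (via fail)
i=29 'd': node 7→7 (via fail)
i=30 'a': node 7→8
i=31 'a': node 8→9  → match P2@[29:31]
i=32 'c': node 9→2 (via fail)
i=33 'b': node 2→1 (via fail)  → match P0@[33:33]
i=34 'd': node 1→7 (via fail)
i=35 'a': node 7→8
i=36 'd': node 8→7 (via fail)

Matches: [[4,1],[4,2],[6,0],[8,0],[14,1],[14,2],[20,1],[20,2],[24,0],[31,2],[33,0]]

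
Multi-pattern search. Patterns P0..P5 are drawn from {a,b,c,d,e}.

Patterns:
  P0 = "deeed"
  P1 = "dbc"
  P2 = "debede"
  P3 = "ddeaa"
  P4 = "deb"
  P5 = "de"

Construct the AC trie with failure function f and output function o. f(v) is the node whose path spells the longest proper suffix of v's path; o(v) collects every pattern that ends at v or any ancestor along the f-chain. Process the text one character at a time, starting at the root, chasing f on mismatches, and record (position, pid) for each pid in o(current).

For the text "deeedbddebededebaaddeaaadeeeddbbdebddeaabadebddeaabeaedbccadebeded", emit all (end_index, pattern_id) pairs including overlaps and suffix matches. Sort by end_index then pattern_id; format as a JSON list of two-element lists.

Build automaton:
Trie (insert patterns):
  n0 'ε': d→1
  n1 'd': b→6 d→12 e→2
  n2 'de': b→8 e→3  ←P5
  n3 'dee': e→4
  n4 'deee': d→5
  n5 'deeed': ·  ←P0
  n6 'db': c→7
  n7 'dbc': ·  ←P1
  n8 'deb': e→9  ←P4
  n9 'debe': d→10
  n10 'debed': e→11
  n11 'debede': ·  ←P2
  n12 'dd': e→13
  n13 'dde': a→14
  n14 'ddea': a→15
  n15 'ddeaa': ·  ←P3

Failure links (BFS by depth):
  fail(1) 'd': from fail(0)=0 chase 'd': 0 ⇒ 0;  out=∅∪out(0)=∅
  fail(2) 'de': from fail(1)=0 chase 'e': 0 ⇒ 0;  out={5}∪out(0)={5}
  fail(6) 'db': from fail(1)=0 chase 'b': 0 ⇒ 0;  out=∅∪out(0)=∅
  fail(12) 'dd': from fail(1)=0 chase 'd': 0 ⇒ 1;  out=∅∪out(1)=∅
  fail(3) 'dee': from fail(2)=0 chase 'e': 0 ⇒ 0;  out=∅∪out(0)=∅
  fail(7) 'dbc': from fail(6)=0 chase 'c': 0 ⇒ 0;  out={1}∪out(0)={1}
  fail(8) 'deb': from fail(2)=0 chase 'b': 0 ⇒ 0;  out={4}∪out(0)={4}
  fail(13) 'dde': from fail(12)=1 chase 'e': 1 ⇒ 2;  out=∅∪out(2)={5}
  fail(4) 'deee': from fail(3)=0 chase 'e': 0 ⇒ 0;  out=∅∪out(0)=∅
  fail(9) 'debe': from fail(8)=0 chase 'e': 0 ⇒ 0;  out=∅∪out(0)=∅
  fail(14) 'ddea': from fail(13)=2 chase 'a': 2→0 ⇒ 0;  out=∅∪out(0)=∅
  fail(5) 'deeed': from fail(4)=0 chase 'd': 0 ⇒ 1;  out={0}∪out(1)={0}
  fail(10) 'debed': from fail(9)=0 chase 'd': 0 ⇒ 1;  out=∅∪out(1)=∅
  fail(15) 'ddeaa': from fail(14)=0 chase 'a': 0 ⇒ 0;  out={3}∪out(0)={3}
  fail(11) 'debede': from fail(10)=1 chase 'e': 1 ⇒ 2;  out={2}∪out(2)={2,5}

Run:
[0] read 'd'  n0⇒n1
[1] read 'e'  n1⇒n2  ** P5@[0:1]
[2] read 'e'  n2⇒n3
[3] read 'e'  n3⇒n4
[4] read 'd'  n4⇒n5  ** P0@[0:4]
[5] read 'b'  n5⇒n6 ·f
[6] read 'd'  n6⇒n1 ·f
[7] read 'd'  n1⇒n12
[8] read 'e'  n12⇒n13  ** P5@[7:8]
[9] read 'b'  n13⇒n8 ·f  ** P4@[7:9]
[10] read 'e'  n8⇒n9
[11] read 'd'  n9⇒n10
[12] read 'e'  n10⇒n11  ** P2@[7:12],P5@[11:12]
[13] read 'd'  n11⇒n1 ·f
[14] read 'e'  n1⇒n2  ** P5@[13:14]
[15] read 'b'  n2⇒n8  ** P4@[13:15]
[16] read 'a'  n8⇒n0 ·f
[17] read 'a'  n0⇒n0
[18] read 'd'  n0⇒n1
[19] read 'd'  n1⇒n12
[20] read 'e'  n12⇒n13  ** P5@[19:20]
[21] read 'a'  n13⇒n14
[22] read 'a'  n14⇒n15  ** P3@[18:22]
[23] read 'a'  n15⇒n0 ·f
[24] read 'd'  n0⇒n1
[25] read 'e'  n1⇒n2  ** P5@[24:25]
[26] read 'e'  n2⇒n3
[27] read 'e'  n3⇒n4
[28] read 'd'  n4⇒n5  ** P0@[24:28]
[29] read 'd'  n5⇒n12 ·f
[30] read 'b'  n12⇒n6 ·f
[31] read 'b'  n6⇒n0 ·f
[32] read 'd'  n0⇒n1
[33] read 'e'  n1⇒n2  ** P5@[32:33]
[34] read 'b'  n2⇒n8  ** P4@[32:34]
[35] read 'd'  n8⇒n1 ·f
[36] read 'd'  n1⇒n12
[37] read 'e'  n12⇒n13  ** P5@[36:37]
[38] read 'a'  n13⇒n14
[39] read 'a'  n14⇒n15  ** P3@[35:39]
[40] read 'b'  n15⇒n0 ·f
[41] read 'a'  n0⇒n0
[42] read 'd'  n0⇒n1
[43] read 'e'  n1⇒n2  ** P5@[42:43]
[44] read 'b'  n2⇒n8  ** P4@[42:44]
[45] read 'd'  n8⇒n1 ·f
[46] read 'd'  n1⇒n12
[47] read 'e'  n12⇒n13  ** P5@[46:47]
[48] read 'a'  n13⇒n14
[49] read 'a'  n14⇒n15  ** P3@[45:49]
[50] read 'b'  n15⇒n0 ·f
[51] read 'e'  n0⇒n0
[52] read 'a'  n0⇒n0
[53] read 'e'  n0⇒n0
[54] read 'd'  n0⇒n1
[55] read 'b'  n1⇒n6
[56] read 'c'  n6⇒n7  ** P1@[54:56]
[57] read 'c'  n7⇒n0 ·f
[58] read 'a'  n0⇒n0
[59] read 'd'  n0⇒n1
[60] read 'e'  n1⇒n2  ** P5@[59:60]
[61] read 'b'  n2⇒n8  ** P4@[59:61]
[62] read 'e'  n8⇒n9
[63] read 'd'  n9⇒n10
[64] read 'e'  n10⇒n11  ** P2@[59:64],P5@[63:64]
[65] read 'd'  n11⇒n1 ·f

Matches: [[1,5],[4,0],[8,5],[9,4],[12,2],[12,5],[14,5],[15,4],[20,5],[22,3],[25,5],[28,0],[33,5],[34,4],[37,5],[39,3],[43,5],[44,4],[47,5],[49,3],[56,1],[60,5],[61,4],[64,2],[64,5]]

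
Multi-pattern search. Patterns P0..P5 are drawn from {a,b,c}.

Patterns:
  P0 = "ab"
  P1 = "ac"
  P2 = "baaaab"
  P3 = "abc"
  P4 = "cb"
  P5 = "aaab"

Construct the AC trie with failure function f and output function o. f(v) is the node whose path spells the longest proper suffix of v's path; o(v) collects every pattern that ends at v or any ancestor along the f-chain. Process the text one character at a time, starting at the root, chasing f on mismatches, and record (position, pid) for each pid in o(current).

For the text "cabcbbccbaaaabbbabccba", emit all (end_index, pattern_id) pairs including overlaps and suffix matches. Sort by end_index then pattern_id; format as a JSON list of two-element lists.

Build:
Trie (insert patterns):
  0='ε' goto a→1 b→4 c→11
  1='a' goto a→13 b→2 c→3
  2='ab' goto c→10  ←P0
  3='ac' goto ·  ←P1
  4='b' goto a→5
  5='ba' goto a→6
  6='baa' goto a→7
  7='baaa' goto a→8
  8='baaaa' goto b→9
  9='baaaab' goto ·  ←P2
  10='abc' goto ·  ←P3
  11='c' goto b→12
  12='cb' goto ·  ←P4
  13='aa' goto a→14
  14='aaa' goto b→15
  15='aaab' goto ·  ←P5

BFS fail/out derivation:
  fail(1) 'a': from fail(0)=0 chase 'a': 0 ⇒ 0;  out=∅∪out(0)=∅
  fail(4) 'b': from fail(0)=0 chase 'b': 0 ⇒ 0;  out=∅∪out(0)=∅
  fail(11) 'c': from fail(0)=0 chase 'c': 0 ⇒ 0;  out=∅∪out(0)=∅
  fail(2) 'ab': from fail(1)=0 chase 'b': 0 ⇒ 4;  out={0}∪out(4)={0}
  fail(3) 'ac': from fail(1)=0 chase 'c': 0 ⇒ 11;  out={1}∪out(11)={1}
  fail(5) 'ba': from fail(4)=0 chase 'a': 0 ⇒ 1;  out=∅∪out(1)=∅
  fail(12) 'cb': from fail(11)=0 chase 'b': 0 ⇒ 4;  out={4}∪out(4)={4}
  fail(13) 'aa': from fail(1)=0 chase 'a': 0 ⇒ 1;  out=∅∪out(1)=∅
  fail(6) 'baa': from fail(5)=1 chase 'a': 1 ⇒ 13;  out=∅∪out(13)=∅
  fail(10) 'abc': from fail(2)=4 chase 'c': 4→0 ⇒ 11;  out={3}∪out(11)={3}
  fail(14) 'aaa': from fail(13)=1 chase 'a': 1 ⇒ 13;  out=∅∪out(13)=∅
  fail(7) 'baaa': from fail(6)=13 chase 'a': 13 ⇒ 14;  out=∅∪out(14)=∅
  fail(15) 'aaab': from fail(14)=13 chase 'b': 13→1 ⇒ 2;  out={5}∪out(2)={0,5}
  fail(8) 'baaaa': from fail(7)=14 chase 'a': 14→13 ⇒ 14;  out=∅∪out(14)=∅
  fail(9) 'baaaab': from fail(8)=14 chase 'b': 14 ⇒ 15;  out={2}∪out(15)={0,2,5}

Run:
i=0 'c': node 0→11
i=1 'a': node 11→1 ·f
i=2 'b': node 1→2  → match P0@[1:2]
i=3 'c': node 2→10  → match P3@[1:3]
i=4 'b': node 10→12 ·f  → match P4@[3:4]
i=5 'b': node 12→4 ·f
i=6 'c': node 4→11 ·f
i=7 'c': node 11→11 ·f
i=8 'b': node 11→12  → match P4@[7:8]
i=9 'a': node 12→5 ·f
i=10 'a': node 5→6
i=11 'a': node 6→7
i=12 'a': node 7→8
i=13 'b': node 8→9  → match P0@[12:13],P2@[8:13],P5@[10:13]
i=14 'b': node 9→4 ·f
i=15 'b': node 4→4 ·f
i=16 'a': node 4→5
i=17 'b': node 5→2 ·f  → match P0@[16:17]
i=18 'c': node 2→10  → match P3@[16:18]
i=19 'c': node 10→11 ·f
i=20 'b': node 11→12  → match P4@[19:20]
i=21 'a': node 12→5 ·f

All matches (sorted): [[2,0],[3,3],[4,4],[8,4],[13,0],[13,2],[13,5],[17,0],[18,3],[20,4]]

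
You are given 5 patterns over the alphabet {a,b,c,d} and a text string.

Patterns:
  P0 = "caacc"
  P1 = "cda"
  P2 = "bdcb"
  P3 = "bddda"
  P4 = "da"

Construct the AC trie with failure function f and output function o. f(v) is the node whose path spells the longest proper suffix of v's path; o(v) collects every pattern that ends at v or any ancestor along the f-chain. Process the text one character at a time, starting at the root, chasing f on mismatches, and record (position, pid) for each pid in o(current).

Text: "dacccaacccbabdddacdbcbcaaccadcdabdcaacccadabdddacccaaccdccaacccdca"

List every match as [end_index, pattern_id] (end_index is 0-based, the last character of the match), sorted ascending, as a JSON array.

Build automaton:
Trie (insert patterns):
  n0 'ε': b→8 c→1 d→15
  n1 'c': a→2 d→6
  n2 'ca': a→3
  n3 'caa': c→4
  n4 'caac': c→5
  n5 'caacc': ·  [P0 ends]
  n6 'cd': a→7
  n7 'cda': ·  [P1 ends]
  n8 'b': d→9
  n9 'bd': c→10 d→12
  n10 'bdc': b→11
  n11 'bdcb': ·  [P2 ends]
  n12 'bdd': d→13
  n13 'bddd': a→14
  n14 'bddda': ·  [P3 ends]
  n15 'd': a→16
  n16 'da': ·  [P4 ends]

Failure links (BFS by depth):
  n1('c'): parent n0 fail=0; on 'c' 0 → fail=0;  out ∅∪∅=∅
  n8('b'): parent n0 fail=0; on 'b' 0 → fail=0;  out ∅∪∅=∅
  n15('d'): parent n0 fail=0; on 'd' 0 → fail=0;  out ∅∪∅=∅
  n2('ca'): parent n1 fail=0; on 'a' 0 → fail=0;  out ∅∪∅=∅
  n6('cd'): parent n1 fail=0; on 'd' 0 → fail=15;  out ∅∪∅=∅
  n9('bd'): parent n8 fail=0; on 'd' 0 → fail=15;  out ∅∪∅=∅
  n16('da'): parent n15 fail=0; on 'a' 0 → fail=0;  out {4}∪∅={4}
  n3('caa'): parent n2 fail=0; on 'a' 0 → fail=0;  out ∅∪∅=∅
  n7('cda'): parent n6 fail=15; on 'a' 15 → fail=16;  out {1}∪{4}={1,4}
  n10('bdc'): parent n9 fail=15; on 'c' 15→0 → fail=1;  out ∅∪∅=∅
  n12('bdd'): parent n9 fail=15; on 'd' 15→0 → fail=15;  out ∅∪∅=∅
  n4('caac'): parent n3 fail=0; on 'c' 0 → fail=1;  out ∅∪∅=∅
  n11('bdcb'): parent n10 fail=1; on 'b' 1→0 → fail=8;  out {2}∪∅={2}
  n13('bddd'): parent n12 fail=15; on 'd' 15→0 → fail=15;  out ∅∪∅=∅
  n5('caacc'): parent n4 fail=1; on 'c' 1→0 → fail=1;  out {0}∪∅={0}
  n14('bddda'): parent n13 fail=15; on 'a' 15 → fail=16;  out {3}∪{4}={3,4}

Text stream:
i=0 'd': node 0→15
i=1 'a': node 15→16  emit P4@[0:1]
i=2 'c': node 16→1 (via fail)
i=3 'c': node 1→1 (via fail)
i=4 'c': node 1→1 (via fail)
i=5 'a': node 1→2
i=6 'a': node 2→3
i=7 'c': node 3→4
i=8 'c': node 4→5  emit P0@[4:8]
i=9 'c': node 5→1 (via fail)
i=10 'b': node 1→8 (via fail)
i=11 'a': node 8→0 (via fail)
i=12 'b': node 0→8
i=13 'd': node 8→9
i=14 'd': node 9→12
i=15 'd': node 12→13
i=16 'a': node 13→14  emit P3@[12:16],P4@[15:16]
i=17 'c': node 14→1 (via fail)
i=18 'd': node 1→6
i=19 'b': node 6→8 (via fail)
i=20 'c': node 8→1 (via fail)
i=21 'b': node 1→8 (via fail)
i=22 'c': node 8→1 (via fail)
i=23 'a': node 1→2
i=24 'a': node 2→3
i=25 'c': node 3→4
i=26 'c': node 4→5  emit P0@[22:26]
i=27 'a': node 5→2 (via fail)
i=28 'd': node 2→15 (via fail)
i=29 'c': node 15→1 (via fail)
i=30 'd': node 1→6
i=31 'a': node 6→7  emit P1@[29:31],P4@[30:31]
i=32 'b': node 7→8 (via fail)
i=33 'd': node 8→9
i=34 'c': node 9→10
i=35 'a': node 10→2 (via fail)
i=36 'a': node 2→3
i=37 'c': node 3→4
i=38 'c': node 4→5  emit P0@[34:38]
i=39 'c': node 5→1 (via fail)
i=40 'a': node 1→2
i=41 'd': node 2→15 (via fail)
i=42 'a': node 15→16  emit P4@[41:42]
i=43 'b': node 16→8 (via fail)
i=44 'd': node 8→9
i=45 'd': node 9→12
i=46 'd': node 12→13
i=47 'a': node 13→14  emit P3@[43:47],P4@[46:47]
i=48 'c': node 14→1 (via fail)
i=49 'c': node 1→1 (via fail)
i=50 'c': node 1→1 (via fail)
i=51 'a': node 1→2
i=52 'a': node 2→3
i=53 'c': node 3→4
i=54 'c': node 4→5  emit P0@[50:54]
i=55 'd': node 5→6 (via fail)
i=56 'c': node 6→1 (via fail)
i=57 'c': node 1→1 (via fail)
i=58 'a': node 1→2
i=59 'a': node 2→3
i=60 'c': node 3→4
i=61 'c': node 4→5  emit P0@[57:61]
i=62 'c': node 5→1 (via fail)
i=63 'd': node 1→6
i=64 'c': node 6→1 (via fail)
i=65 'a': node 1→2

Matches: [[1,4],[8,0],[16,3],[16,4],[26,0],[31,1],[31,4],[38,0],[42,4],[47,3],[47,4],[54,0],[61,0]]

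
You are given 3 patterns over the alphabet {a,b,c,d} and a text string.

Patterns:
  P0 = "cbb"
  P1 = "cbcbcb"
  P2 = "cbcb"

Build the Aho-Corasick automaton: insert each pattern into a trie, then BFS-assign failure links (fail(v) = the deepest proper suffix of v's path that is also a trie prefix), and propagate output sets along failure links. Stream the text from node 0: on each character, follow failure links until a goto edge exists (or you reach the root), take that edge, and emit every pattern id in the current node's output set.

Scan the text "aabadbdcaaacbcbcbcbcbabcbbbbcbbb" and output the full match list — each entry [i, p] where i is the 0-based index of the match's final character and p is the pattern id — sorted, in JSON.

Build automaton:
Trie (insert patterns):
  0='ε' goto c→1
  1='c' goto b→2
  2='cb' goto b→3 c→4
  3='cbb' goto ·  [P0 ends]
  4='cbc' goto b→5
  5='cbcb' goto c→6  [P2 ends]
  6='cbcbc' goto b→7
  7='cbcbcb' goto ·  [P1 ends]

BFS fail/out derivation:
  fail(1) 'c': from fail(0)=0 chase 'c': 0 ⇒ 0;  out=∅∪out(0)=∅
  fail(2) 'cb': from fail(1)=0 chase 'b': 0 ⇒ 0;  out=∅∪out(0)=∅
  fail(3) 'cbb': from fail(2)=0 chase 'b': 0 ⇒ 0;  out={0}∪out(0)={0}
  fail(4) 'cbc': from fail(2)=0 chase 'c': 0 ⇒ 1;  out=∅∪out(1)=∅
  fail(5) 'cbcb': from fail(4)=1 chase 'b': 1 ⇒ 2;  out={2}∪out(2)={2}
  fail(6) 'cbcbc': from fail(5)=2 chase 'c': 2 ⇒ 4;  out=∅∪out(4)=∅
  fail(7) 'cbcbcb': from fail(6)=4 chase 'b': 4 ⇒ 5;  out={1}∪out(5)={1,2}

Text stream:
[0] read 'a'  n0⇒n0
[1] read 'a'  n0⇒n0
[2] read 'b'  n0⇒n0
[3] read 'a'  n0⇒n0
[4] read 'd'  n0⇒n0
[5] read 'b'  n0⇒n0
[6] read 'd'  n0⇒n0
[7] read 'c'  n0⇒n1
[8] read 'a'  n1⇒n0 ·f
[9] read 'a'  n0⇒n0
[10] read 'a'  n0⇒n0
[11] read 'c'  n0⇒n1
[12] read 'b'  n1⇒n2
[13] read 'c'  n2⇒n4
[14] read 'b'  n4⇒n5  → match P2@[11:14]
[15] read 'c'  n5⇒n6
[16] read 'b'  n6⇒n7  → match P1@[11:16],P2@[13:16]
[17] read 'c'  n7⇒n6 ·f
[18] read 'b'  n6⇒n7  → match P1@[13:18],P2@[15:18]
[19] read 'c'  n7⇒n6 ·f
[20] read 'b'  n6⇒n7  → match P1@[15:20],P2@[17:20]
[21] read 'a'  n7⇒n0 ·f
[22] read 'b'  n0⇒n0
[23] read 'c'  n0⇒n1
[24] read 'b'  n1⇒n2
[25] read 'b'  n2⇒n3  → match P0@[23:25]
[26] read 'b'  n3⇒n0 ·f
[27] read 'b'  n0⇒n0
[28] read 'c'  n0⇒n1
[29] read 'b'  n1⇒n2
[30] read 'b'  n2⇒n3  → match P0@[28:30]
[31] read 'b'  n3⇒n0 ·f

All matches (sorted): [[14,2],[16,1],[16,2],[18,1],[18,2],[20,1],[20,2],[25,0],[30,0]]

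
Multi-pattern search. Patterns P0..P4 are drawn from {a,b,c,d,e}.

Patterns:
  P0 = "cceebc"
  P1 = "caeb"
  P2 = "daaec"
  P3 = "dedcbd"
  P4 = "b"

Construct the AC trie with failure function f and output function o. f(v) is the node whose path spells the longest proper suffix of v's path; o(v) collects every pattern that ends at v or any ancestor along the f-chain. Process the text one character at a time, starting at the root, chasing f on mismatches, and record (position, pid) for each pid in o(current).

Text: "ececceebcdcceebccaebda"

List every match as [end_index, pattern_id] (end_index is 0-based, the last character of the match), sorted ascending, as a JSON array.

Build automaton:
Trie nodes:
  n0 'ε': b→20 c→1 d→10
  n1 'c': a→7 c→2
  n2 'cc': e→3
  n3 'cce': e→4
  n4 'ccee': b→5
  n5 'cceeb': c→6
  n6 'cceebc': ·  ←P0
  n7 'ca': e→8
  n8 'cae': b→9
  n9 'caeb': ·  ←P1
  n10 'd': a→11 e→15
  n11 'da': a→12
  n12 'daa': e→13
  n13 'daae': c→14
  n14 'daaec': ·  ←P2
  n15 'de': d→16
  n16 'ded': c→17
  n17 'dedc': b→18
  n18 'dedcb': d→19
  n19 'dedcbd': ·  ←P3
  n20 'b': ·  ←P4

Failure links (BFS by depth):
  n1('c'): parent n0 fail=0; on 'c' 0 → fail=0;  out ∅∪∅=∅
  n10('d'): parent n0 fail=0; on 'd' 0 → fail=0;  out ∅∪∅=∅
  n20('b'): parent n0 fail=0; on 'b' 0 → fail=0;  out {4}∪∅={4}
  n2('cc'): parent n1 fail=0; on 'c' 0 → fail=1;  out ∅∪∅=∅
  n7('ca'): parent n1 fail=0; on 'a' 0 → fail=0;  out ∅∪∅=∅
  n11('da'): parent n10 fail=0; on 'a' 0 → fail=0;  out ∅∪∅=∅
  n15('de'): parent n10 fail=0; on 'e' 0 → fail=0;  out ∅∪∅=∅
  n3('cce'): parent n2 fail=1; on 'e' 1→0 → fail=0;  out ∅∪∅=∅
  n8('cae'): parent n7 fail=0; on 'e' 0 → fail=0;  out ∅∪∅=∅
  n12('daa'): parent n11 fail=0; on 'a' 0 → fail=0;  out ∅∪∅=∅
  n16('ded'): parent n15 fail=0; on 'd' 0 → fail=10;  out ∅∪∅=∅
  n4('ccee'): parent n3 fail=0; on 'e' 0 → fail=0;  out ∅∪∅=∅
  n9('caeb'): parent n8 fail=0; on 'b' 0 → fail=20;  out {1}∪{4}={1,4}
  n13('daae'): parent n12 fail=0; on 'e' 0 → fail=0;  out ∅∪∅=∅
  n17('dedc'): parent n16 fail=10; on 'c' 10→0 → fail=1;  out ∅∪∅=∅
  n5('cceeb'): parent n4 fail=0; on 'b' 0 → fail=20;  out ∅∪{4}={4}
  n14('daaec'): parent n13 fail=0; on 'c' 0 → fail=1;  out {2}∪∅={2}
  n18('dedcb'): parent n17 fail=1; on 'b' 1→0 → fail=20;  out ∅∪{4}={4}
  n6('cceebc'): parent n5 fail=20; on 'c' 20→0 → fail=1;  out {0}∪∅={0}
  n19('dedcbd'): parent n18 fail=20; on 'd' 20→0 → fail=10;  out {3}∪∅={3}

Text stream:
pos 0 'e': at 0
pos 1 'c': at 1
pos 2 'e': at 0 (via fail)
pos 3 'c': at 1
pos 4 'c': at 2
pos 5 'e': at 3
pos 6 'e': at 4
pos 7 'b': at 5  → match P4@[7:7]
pos 8 'c': at 6  → match P0@[3:8]
pos 9 'd': at 10 (via fail)
pos 10 'c': at 1 (via fail)
pos 11 'c': at 2
pos 12 'e': at 3
pos 13 'e': at 4
pos 14 'b': at 5  → match P4@[14:14]
pos 15 'c': at 6  → match P0@[10:15]
pos 16 'c': at 2 (via fail)
pos 17 'a': at 7 (via fail)
pos 18 'e': at 8
pos 19 'b': at 9  → match P1@[16:19],P4@[19:19]
pos 20 'd': at 10 (via fail)
pos 21 'a': at 11

All matches (sorted): [[7,4],[8,0],[14,4],[15,0],[19,1],[19,4]]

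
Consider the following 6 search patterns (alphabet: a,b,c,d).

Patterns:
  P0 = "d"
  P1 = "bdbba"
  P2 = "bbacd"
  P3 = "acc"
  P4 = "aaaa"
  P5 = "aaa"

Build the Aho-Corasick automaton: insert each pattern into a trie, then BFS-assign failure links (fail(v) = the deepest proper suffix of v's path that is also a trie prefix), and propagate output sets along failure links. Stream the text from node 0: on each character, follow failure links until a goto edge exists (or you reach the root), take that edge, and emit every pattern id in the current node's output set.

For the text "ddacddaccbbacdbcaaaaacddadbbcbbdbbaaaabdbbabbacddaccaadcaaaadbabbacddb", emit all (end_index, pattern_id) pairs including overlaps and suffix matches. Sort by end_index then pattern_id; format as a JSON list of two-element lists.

Build automaton:
Trie nodes:
  0='ε' goto a→11 b→2 d→1
  1='d' goto ·  ←P0
  2='b' goto b→7 d→3
  3='bd' goto b→4
  4='bdb' goto b→5
  5='bdbb' goto a→6
  6='bdbba' goto ·  ←P1
  7='bb' goto a→8
  8='bba' goto c→9
  9='bbac' goto d→10
  10='bbacd' goto ·  ←P2
  11='a' goto a→14 c→12
  12='ac' goto c→13
  13='acc' goto ·  ←P3
  14='aa' goto a→15
  15='aaa' goto a→16  ←P5
  16='aaaa' goto ·  ←P4

Failure links (BFS by depth):
  n1('d'): parent n0 fail=0; on 'd' 0 → fail=0;  out {0}∪∅={0}
  n2('b'): parent n0 fail=0; on 'b' 0 → fail=0;  out ∅∪∅=∅
  n11('a'): parent n0 fail=0; on 'a' 0 → fail=0;  out ∅∪∅=∅
  n3('bd'): parent n2 fail=0; on 'd' 0 → fail=1;  out ∅∪{0}={0}
  n7('bb'): parent n2 fail=0; on 'b' 0 → fail=2;  out ∅∪∅=∅
  n12('ac'): parent n11 fail=0; on 'c' 0 → fail=0;  out ∅∪∅=∅
  n14('aa'): parent n11 fail=0; on 'a' 0 → fail=11;  out ∅∪∅=∅
  n4('bdb'): parent n3 fail=1; on 'b' 1→0 → fail=2;  out ∅∪∅=∅
  n8('bba'): parent n7 fail=2; on 'a' 2→0 → fail=11;  out ∅∪∅=∅
  n13('acc'): parent n12 fail=0; on 'c' 0 → fail=0;  out {3}∪∅={3}
  n15('aaa'): parent n14 fail=11; on 'a' 11 → fail=14;  out {5}∪∅={5}
  n5('bdbb'): parent n4 fail=2; on 'b' 2 → fail=7;  out ∅∪∅=∅
  n9('bbac'): parent n8 fail=11; on 'c' 11 → fail=12;  out ∅∪∅=∅
  n16('aaaa'): parent n15 fail=14; on 'a' 14 → fail=15;  out {4}∪{5}={4,5}
  n6('bdbba'): parent n5 fail=7; on 'a' 7 → fail=8;  out {1}∪∅={1}
  n10('bbacd'): parent n9 fail=12; on 'd' 12→0 → fail=1;  out {2}∪{0}={0,2}

Text stream:
pos 0 'd': at 1  → match P0@[0:0]
pos 1 'd': at 1 (via fail)  → match P0@[1:1]
pos 2 'a': at 11 (via fail)
pos 3 'c': at 12
pos 4 'd': at 1 (via fail)  → match P0@[4:4]
pos 5 'd': at 1 (via fail)  → match P0@[5:5]
pos 6 'a': at 11 (via fail)
pos 7 'c': at 12
pos 8 'c': at 13  → match P3@[6:8]
pos 9 'b': at 2 (via fail)
pos 10 'b': at 7
pos 11 'a': at 8
pos 12 'c': at 9
pos 13 'd': at 10  → match P0@[13:13],P2@[9:13]
pos 14 'b': at 2 (via fail)
pos 15 'c': at 0 (via fail)
pos 16 'a': at 11
pos 17 'a': at 14
pos 18 'a': at 15  → match P5@[16:18]
pos 19 'a': at 16  → match P4@[16:19],P5@[17:19]
pos 20 'a': at 16 (via fail)  → match P4@[17:20],P5@[18:20]
pos 21 'c': at 12 (via fail)
pos 22 'd': at 1 (via fail)  → match P0@[22:22]
pos 23 'd': at 1 (via fail)  → match P0@[23:23]
pos 24 'a': at 11 (via fail)
pos 25 'd': at 1 (via fail)  → match P0@[25:25]
pos 26 'b': at 2 (via fail)
pos 27 'b': at 7
pos 28 'c': at 0 (via fail)
pos 29 'b': at 2
pos 30 'b': at 7
pos 31 'd': at 3 (via fail)  → match P0@[31:31]
pos 32 'b': at 4
pos 33 'b': at 5
pos 34 'a': at 6  → match P1@[30:34]
pos 35 'a': at 14 (via fail)
pos 36 'a': at 15  → match P5@[34:36]
pos 37 'a': at 16  → match P4@[34:37],P5@[35:37]
pos 38 'b': at 2 (via fail)
pos 39 'd': at 3  → match P0@[39:39]
pos 40 'b': at 4
pos 41 'b': at 5
pos 42 'a': at 6  → match P1@[38:42]
pos 43 'b': at 2 (via fail)
pos 44 'b': at 7
pos 45 'a': at 8
pos 46 'c': at 9
pos 47 'd': at 10  → match P0@[47:47],P2@[43:47]
pos 48 'd': at 1 (via fail)  → match P0@[48:48]
pos 49 'a': at 11 (via fail)
pos 50 'c': at 12
pos 51 'c': at 13  → match P3@[49:51]
pos 52 'a': at 11 (via fail)
pos 53 'a': at 14
pos 54 'd': at 1 (via fail)  → match P0@[54:54]
pos 55 'c': at 0 (via fail)
pos 56 'a': at 11
pos 57 'a': at 14
pos 58 'a': at 15  → match P5@[56:58]
pos 59 'a': at 16  → match P4@[56:59],P5@[57:59]
pos 60 'd': at 1 (via fail)  → match P0@[60:60]
pos 61 'b': at 2 (via fail)
pos 62 'a': at 11 (via fail)
pos 63 'b': at 2 (via fail)
pos 64 'b': at 7
pos 65 'a': at 8
pos 66 'c': at 9
pos 67 'd': at 10  → match P0@[67:67],P2@[63:67]
pos 68 'd': at 1 (via fail)  → match P0@[68:68]
pos 69 'b': at 2 (via fail)

All matches (sorted): [[0,0],[1,0],[4,0],[5,0],[8,3],[13,0],[13,2],[18,5],[19,4],[19,5],[20,4],[20,5],[22,0],[23,0],[25,0],[31,0],[34,1],[36,5],[37,4],[37,5],[39,0],[42,1],[47,0],[47,2],[48,0],[51,3],[54,0],[58,5],[59,4],[59,5],[60,0],[67,0],[67,2],[68,0]]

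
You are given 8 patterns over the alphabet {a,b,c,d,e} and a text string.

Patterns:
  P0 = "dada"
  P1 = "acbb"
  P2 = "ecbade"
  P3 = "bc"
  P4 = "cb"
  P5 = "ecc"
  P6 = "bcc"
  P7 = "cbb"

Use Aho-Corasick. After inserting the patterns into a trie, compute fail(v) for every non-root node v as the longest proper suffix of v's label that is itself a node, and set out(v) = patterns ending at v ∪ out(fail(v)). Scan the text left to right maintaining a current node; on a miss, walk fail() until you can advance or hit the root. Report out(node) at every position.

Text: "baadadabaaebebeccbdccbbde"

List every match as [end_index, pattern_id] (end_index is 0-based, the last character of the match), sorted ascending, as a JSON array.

Build:
Trie nodes:
  n0 'ε': a→5 b→15 c→17 d→1 e→9
  n1 'd': a→2
  n2 'da': d→3
  n3 'dad': a→4
  n4 'dada': ·  [P0 ends]
  n5 'a': c→6
  n6 'ac': b→7
  n7 'acb': b→8
  n8 'acbb': ·  [P1 ends]
  n9 'e': c→10
  n10 'ec': b→11 c→19
  n11 'ecb': a→12
  n12 'ecba': d→13
  n13 'ecbad': e→14
  n14 'ecbade': ·  [P2 ends]
  n15 'b': c→16
  n16 'bc': c→20  [P3 ends]
  n17 'c': b→18
  n18 'cb': b→21  [P4 ends]
  n19 'ecc': ·  [P5 ends]
  n20 'bcc': ·  [P6 ends]
  n21 'cbb': ·  [P7 ends]

Failure links (BFS by depth):
  n1('d'): parent n0 fail=0; on 'd' 0 → fail=0;  out ∅∪∅=∅
  n5('a'): parent n0 fail=0; on 'a' 0 → fail=0;  out ∅∪∅=∅
  n9('e'): parent n0 fail=0; on 'e' 0 → fail=0;  out ∅∪∅=∅
  n15('b'): parent n0 fail=0; on 'b' 0 → fail=0;  out ∅∪∅=∅
  n17('c'): parent n0 fail=0; on 'c' 0 → fail=0;  out ∅∪∅=∅
  n2('da'): parent n1 fail=0; on 'a' 0 → fail=5;  out ∅∪∅=∅
  n6('ac'): parent n5 fail=0; on 'c' 0 → fail=17;  out ∅∪∅=∅
  n10('ec'): parent n9 fail=0; on 'c' 0 → fail=17;  out ∅∪∅=∅
  n16('bc'): parent n15 fail=0; on 'c' 0 → fail=17;  out {3}∪∅={3}
  n18('cb'): parent n17 fail=0; on 'b' 0 → fail=15;  out {4}∪∅={4}
  n3('dad'): parent n2 fail=5; on 'd' 5→0 → fail=1;  out ∅∪∅=∅
  n7('acb'): parent n6 fail=17; on 'b' 17 → fail=18;  out ∅∪{4}={4}
  n11('ecb'): parent n10 fail=17; on 'b' 17 → fail=18;  out ∅∪{4}={4}
  n19('ecc'): parent n10 fail=17; on 'c' 17→0 → fail=17;  out {5}∪∅={5}
  n20('bcc'): parent n16 fail=17; on 'c' 17→0 → fail=17;  out {6}∪∅={6}
  n21('cbb'): parent n18 fail=15; on 'b' 15→0 → fail=15;  out {7}∪∅={7}
  n4('dada'): parent n3 fail=1; on 'a' 1 → fail=2;  out {0}∪∅={0}
  n8('acbb'): parent n7 fail=18; on 'b' 18 → fail=21;  out {1}∪{7}={1,7}
  n12('ecba'): parent n11 fail=18; on 'a' 18→15→0 → fail=5;  out ∅∪∅=∅
  n13('ecbad'): parent n12 fail=5; on 'd' 5→0 → fail=1;  out ∅∪∅=∅
  n14('ecbade'): parent n13 fail=1; on 'e' 1→0 → fail=9;  out {2}∪∅={2}

Scan:
[0] read 'b'  n0⇒n15
[1] read 'a'  n15⇒n5 (fail-walked)
[2] read 'a'  n5⇒n5 (fail-walked)
[3] read 'd'  n5⇒n1 (fail-walked)
[4] read 'a'  n1⇒n2
[5] read 'd'  n2⇒n3
[6] read 'a'  n3⇒n4  → match P0@[3:6]
[7] read 'b'  n4⇒n15 (fail-walked)
[8] read 'a'  n15⇒n5 (fail-walked)
[9] read 'a'  n5⇒n5 (fail-walked)
[10] read 'e'  n5⇒n9 (fail-walked)
[11] read 'b'  n9⇒n15 (fail-walked)
[12] read 'e'  n15⇒n9 (fail-walked)
[13] read 'b'  n9⇒n15 (fail-walked)
[14] read 'e'  n15⇒n9 (fail-walked)
[15] read 'c'  n9⇒n10
[16] read 'c'  n10⇒n19  → match P5@[14:16]
[17] read 'b'  n19⇒n18 (fail-walked)  → match P4@[16:17]
[18] read 'd'  n18⇒n1 (fail-walked)
[19] read 'c'  n1⇒n17 (fail-walked)
[20] read 'c'  n17⇒n17 (fail-walked)
[21] read 'b'  n17⇒n18  → match P4@[20:21]
[22] read 'b'  n18⇒n21  → match P7@[20:22]
[23] read 'd'  n21⇒n1 (fail-walked)
[24] read 'e'  n1⇒n9 (fail-walked)

Result: [[6,0],[16,5],[17,4],[21,4],[22,7]]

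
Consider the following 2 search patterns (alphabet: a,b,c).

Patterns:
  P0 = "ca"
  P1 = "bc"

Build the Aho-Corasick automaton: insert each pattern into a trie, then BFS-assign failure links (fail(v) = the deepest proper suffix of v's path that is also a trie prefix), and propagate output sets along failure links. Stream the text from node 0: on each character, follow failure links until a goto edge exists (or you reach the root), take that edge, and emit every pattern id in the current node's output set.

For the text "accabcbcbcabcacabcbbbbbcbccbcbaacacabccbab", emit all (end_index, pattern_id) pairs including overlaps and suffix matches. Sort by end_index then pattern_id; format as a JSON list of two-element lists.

Build automaton:
Trie (insert patterns):
  n0 'ε': b→3 c→1
  n1 'c': a→2
  n2 'ca': ·  [P0 ends]
  n3 'b': c→4
  n4 'bc': ·  [P1 ends]

BFS fail/out derivation:
  fail(1) 'c': from fail(0)=0 chase 'c': 0 ⇒ 0;  out=∅∪out(0)=∅
  fail(3) 'b': from fail(0)=0 chase 'b': 0 ⇒ 0;  out=∅∪out(0)=∅
  fail(2) 'ca': from fail(1)=0 chase 'a': 0 ⇒ 0;  out={0}∪out(0)={0}
  fail(4) 'bc': from fail(3)=0 chase 'c': 0 ⇒ 1;  out={1}∪out(1)={1}

Text stream:
pos 0 'a': at 0
pos 1 'c': at 1
pos 2 'c': at 1 (fail-walked)
pos 3 'a': at 2  ** P0@[2:3]
pos 4 'b': at 3 (fail-walked)
pos 5 'c': at 4  ** P1@[4:5]
pos 6 'b': at 3 (fail-walked)
pos 7 'c': at 4  ** P1@[6:7]
pos 8 'b': at 3 (fail-walked)
pos 9 'c': at 4  ** P1@[8:9]
pos 10 'a': at 2 (fail-walked)  ** P0@[9:10]
pos 11 'b': at 3 (fail-walked)
pos 12 'c': at 4  ** P1@[11:12]
pos 13 'a': at 2 (fail-walked)  ** P0@[12:13]
pos 14 'c': at 1 (fail-walked)
pos 15 'a': at 2  ** P0@[14:15]
pos 16 'b': at 3 (fail-walked)
pos 17 'c': at 4  ** P1@[16:17]
pos 18 'b': at 3 (fail-walked)
pos 19 'b': at 3 (fail-walked)
pos 20 'b': at 3 (fail-walked)
pos 21 'b': at 3 (fail-walked)
pos 22 'b': at 3 (fail-walked)
pos 23 'c': at 4  ** P1@[22:23]
pos 24 'b': at 3 (fail-walked)
pos 25 'c': at 4  ** P1@[24:25]
pos 26 'c': at 1 (fail-walked)
pos 27 'b': at 3 (fail-walked)
pos 28 'c': at 4  ** P1@[27:28]
pos 29 'b': at 3 (fail-walked)
pos 30 'a': at 0 (fail-walked)
pos 31 'a': at 0
pos 32 'c': at 1
pos 33 'a': at 2  ** P0@[32:33]
pos 34 'c': at 1 (fail-walked)
pos 35 'a': at 2  ** P0@[34:35]
pos 36 'b': at 3 (fail-walked)
pos 37 'c': at 4  ** P1@[36:37]
pos 38 'c': at 1 (fail-walked)
pos 39 'b': at 3 (fail-walked)
pos 40 'a': at 0 (fail-walked)
pos 41 'b': at 3

Result: [[3,0],[5,1],[7,1],[9,1],[10,0],[12,1],[13,0],[15,0],[17,1],[23,1],[25,1],[28,1],[33,0],[35,0],[37,1]]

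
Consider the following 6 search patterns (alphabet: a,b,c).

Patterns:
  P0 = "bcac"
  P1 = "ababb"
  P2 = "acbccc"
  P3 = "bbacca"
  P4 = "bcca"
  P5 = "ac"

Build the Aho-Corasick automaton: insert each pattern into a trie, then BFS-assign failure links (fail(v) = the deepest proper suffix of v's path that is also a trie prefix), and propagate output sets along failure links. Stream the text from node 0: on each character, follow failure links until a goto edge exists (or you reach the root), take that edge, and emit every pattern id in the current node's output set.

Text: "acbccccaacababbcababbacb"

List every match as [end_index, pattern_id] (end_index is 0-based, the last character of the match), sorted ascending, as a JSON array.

Build:
Trie nodes:
  0='ε' goto a→5 b→1
  1='b' goto b→15 c→2
  2='bc' goto a→3 c→20
  3='bca' goto c→4
  4='bcac' goto ·  [P0 ends]
  5='a' goto b→6 c→10
  6='ab' goto a→7
  7='aba' goto b→8
  8='abab' goto b→9
  9='ababb' goto ·  [P1 ends]
  10='ac' goto b→11  [P5 ends]
  11='acb' goto c→12
  12='acbc' goto c→13
  13='acbcc' goto c→14
  14='acbccc' goto ·  [P2 ends]
  15='bb' goto a→16
  16='bba' goto c→17
  17='bbac' goto c→18
  18='bbacc' goto a→19
  19='bbacca' goto ·  [P3 ends]
  20='bcc' goto a→21
  21='bcca' goto ·  [P4 ends]

Failure links (BFS by depth):
  fail(1) 'b': from fail(0)=0 chase 'b': 0 ⇒ 0;  out=∅∪out(0)=∅
  fail(5) 'a': from fail(0)=0 chase 'a': 0 ⇒ 0;  out=∅∪out(0)=∅
  fail(2) 'bc': from fail(1)=0 chase 'c': 0 ⇒ 0;  out=∅∪out(0)=∅
  fail(6) 'ab': from fail(5)=0 chase 'b': 0 ⇒ 1;  out=∅∪out(1)=∅
  fail(10) 'ac': from fail(5)=0 chase 'c': 0 ⇒ 0;  out={5}∪out(0)={5}
  fail(15) 'bb': from fail(1)=0 chase 'b': 0 ⇒ 1;  out=∅∪out(1)=∅
  fail(3) 'bca': from fail(2)=0 chase 'a': 0 ⇒ 5;  out=∅∪out(5)=∅
  fail(7) 'aba': from fail(6)=1 chase 'a': 1→0 ⇒ 5;  out=∅∪out(5)=∅
  fail(11) 'acb': from fail(10)=0 chase 'b': 0 ⇒ 1;  out=∅∪out(1)=∅
  fail(16) 'bba': from fail(15)=1 chase 'a': 1→0 ⇒ 5;  out=∅∪out(5)=∅
  fail(20) 'bcc': from fail(2)=0 chase 'c': 0 ⇒ 0;  out=∅∪out(0)=∅
  fail(4) 'bcac': from fail(3)=5 chase 'c': 5 ⇒ 10;  out={0}∪out(10)={0,5}
  fail(8) 'abab': from fail(7)=5 chase 'b': 5 ⇒ 6;  out=∅∪out(6)=∅
  fail(12) 'acbc': from fail(11)=1 chase 'c': 1 ⇒ 2;  out=∅∪out(2)=∅
  fail(17) 'bbac': from fail(16)=5 chase 'c': 5 ⇒ 10;  out=∅∪out(10)={5}
  fail(21) 'bcca': from fail(20)=0 chase 'a': 0 ⇒ 5;  out={4}∪out(5)={4}
  fail(9) 'ababb': from fail(8)=6 chase 'b': 6→1 ⇒ 15;  out={1}∪out(15)={1}
  fail(13) 'acbcc': from fail(12)=2 chase 'c': 2 ⇒ 20;  out=∅∪out(20)=∅
  fail(18) 'bbacc': from fail(17)=10 chase 'c': 10→0 ⇒ 0;  out=∅∪out(0)=∅
  fail(14) 'acbccc': from fail(13)=20 chase 'c': 20→0 ⇒ 0;  out={2}∪out(0)={2}
  fail(19) 'bbacca': from fail(18)=0 chase 'a': 0 ⇒ 5;  out={3}∪out(5)={3}

Text stream:
[0] read 'a'  n0⇒n5
[1] read 'c'  n5⇒n10  ** P5@[0:1]
[2] read 'b'  n10⇒n11
[3] read 'c'  n11⇒n12
[4] read 'c'  n12⇒n13
[5] read 'c'  n13⇒n14  ** P2@[0:5]
[6] read 'c'  n14⇒n0 ·f
[7] read 'a'  n0⇒n5
[8] read 'a'  n5⇒n5 ·f
[9] read 'c'  n5⇒n10  ** P5@[8:9]
[10] read 'a'  n10⇒n5 ·f
[11] read 'b'  n5⇒n6
[12] read 'a'  n6⇒n7
[13] read 'b'  n7⇒n8
[14] read 'b'  n8⇒n9  ** P1@[10:14]
[15] read 'c'  n9⇒n2 ·f
[16] read 'a'  n2⇒n3
[17] read 'b'  n3⇒n6 ·f
[18] read 'a'  n6⇒n7
[19] read 'b'  n7⇒n8
[20] read 'b'  n8⇒n9  ** P1@[16:20]
[21] read 'a'  n9⇒n16 ·f
[22] read 'c'  n16⇒n17  ** P5@[21:22]
[23] read 'b'  n17⇒n11 ·f

Result: [[1,5],[5,2],[9,5],[14,1],[20,1],[22,5]]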